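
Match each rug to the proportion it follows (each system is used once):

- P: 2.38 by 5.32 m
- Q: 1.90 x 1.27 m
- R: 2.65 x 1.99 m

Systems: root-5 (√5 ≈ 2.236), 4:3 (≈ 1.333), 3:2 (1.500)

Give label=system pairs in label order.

P=root-5, Q=3:2, R=4:3

P = 5.32/2.38 ≈ 2.235 → root-5 (2.236)
Q = 1.90/1.27 ≈ 1.496 → 3:2 (1.500)
R = 2.65/1.99 ≈ 1.332 → 4:3 (1.333)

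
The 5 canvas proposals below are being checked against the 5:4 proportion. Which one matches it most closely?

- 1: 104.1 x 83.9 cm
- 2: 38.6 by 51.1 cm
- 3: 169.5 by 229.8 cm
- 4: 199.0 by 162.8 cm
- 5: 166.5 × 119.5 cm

1

Ratios (long/short): 1 ≈ 1.241; 2 ≈ 1.324; 3 ≈ 1.356; 4 ≈ 1.222; 5 ≈ 1.393.
5:4 ≈ 1.250; option 1 is nearest (Δ 0.009).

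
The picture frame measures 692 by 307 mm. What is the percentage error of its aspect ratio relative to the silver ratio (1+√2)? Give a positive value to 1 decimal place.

Ratio = 692 / 307 ≈ 2.2541.
Ideal silver ratio ≈ 2.4142. |2.2541 − 2.4142| / 2.4142 ≈ 6.63% → 6.6%.

6.6%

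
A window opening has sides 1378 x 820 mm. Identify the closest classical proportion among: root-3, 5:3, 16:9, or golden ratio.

5:3

Ratio = 1378 / 820 ≈ 1.680.
Distances: root-3 1.732 (Δ 0.052); 5:3 1.667 (Δ 0.013); 16:9 1.778 (Δ 0.098); golden ratio 1.618 (Δ 0.062).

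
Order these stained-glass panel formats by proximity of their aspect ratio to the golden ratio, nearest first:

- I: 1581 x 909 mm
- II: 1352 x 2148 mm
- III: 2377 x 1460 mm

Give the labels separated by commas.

III, II, I

Ratios: I = 1581 / 909 ≈ 1.739; II = 2148 / 1352 ≈ 1.589; III = 2377 / 1460 ≈ 1.628.
|Δ from 1.618|: I 0.121; II 0.029; III 0.010.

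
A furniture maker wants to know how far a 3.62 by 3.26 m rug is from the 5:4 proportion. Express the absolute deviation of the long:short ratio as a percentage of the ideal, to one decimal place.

Ratio = 3.62 / 3.26 ≈ 1.1104.
Ideal 5:4 = 1.2500. |1.1104 − 1.2500| / 1.2500 ≈ 11.17% → 11.2%.

11.2%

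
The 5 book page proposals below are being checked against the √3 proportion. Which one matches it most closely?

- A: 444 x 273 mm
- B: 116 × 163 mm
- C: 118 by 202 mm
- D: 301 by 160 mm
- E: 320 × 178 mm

Ratios (long/short): A ≈ 1.626; B ≈ 1.405; C ≈ 1.712; D ≈ 1.881; E ≈ 1.798.
root-3 ≈ 1.732; option C is nearest (Δ 0.020).

C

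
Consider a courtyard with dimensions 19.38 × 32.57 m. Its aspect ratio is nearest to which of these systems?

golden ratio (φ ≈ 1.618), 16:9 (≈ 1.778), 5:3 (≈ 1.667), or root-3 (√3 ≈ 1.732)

Ratio = 32.57 / 19.38 ≈ 1.681.
Distances: golden ratio 1.618 (Δ 0.063); 16:9 1.778 (Δ 0.097); 5:3 1.667 (Δ 0.014); root-3 1.732 (Δ 0.051).

5:3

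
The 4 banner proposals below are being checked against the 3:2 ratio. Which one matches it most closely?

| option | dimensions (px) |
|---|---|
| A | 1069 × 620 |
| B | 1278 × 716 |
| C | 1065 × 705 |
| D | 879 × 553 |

Ratios (long/short): A ≈ 1.724; B ≈ 1.785; C ≈ 1.511; D ≈ 1.590.
3:2 ≈ 1.500; option C is nearest (Δ 0.011).

C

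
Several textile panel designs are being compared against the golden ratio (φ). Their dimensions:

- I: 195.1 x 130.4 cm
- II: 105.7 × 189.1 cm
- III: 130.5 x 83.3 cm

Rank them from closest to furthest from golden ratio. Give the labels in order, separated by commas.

I: 195.1/130.4 ≈ 1.496 → |1.496 − 1.618| = 0.122
II: 189.1/105.7 ≈ 1.789 → |1.789 − 1.618| = 0.171
III: 130.5/83.3 ≈ 1.567 → |1.567 − 1.618| = 0.051

III, I, II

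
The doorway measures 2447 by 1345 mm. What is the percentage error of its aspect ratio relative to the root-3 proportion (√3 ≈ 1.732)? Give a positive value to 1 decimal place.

5.0%

Ratio = 2447 / 1345 ≈ 1.8193.
Ideal root-3 ≈ 1.7321. |1.8193 − 1.7321| / 1.7321 ≈ 5.03% → 5.0%.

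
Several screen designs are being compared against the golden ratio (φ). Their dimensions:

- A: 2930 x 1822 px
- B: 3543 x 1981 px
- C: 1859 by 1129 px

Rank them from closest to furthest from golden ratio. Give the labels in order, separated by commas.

A, C, B

Ratios: A = 2930 / 1822 ≈ 1.608; B = 3543 / 1981 ≈ 1.788; C = 1859 / 1129 ≈ 1.647.
|Δ from 1.618|: A 0.010; B 0.170; C 0.029.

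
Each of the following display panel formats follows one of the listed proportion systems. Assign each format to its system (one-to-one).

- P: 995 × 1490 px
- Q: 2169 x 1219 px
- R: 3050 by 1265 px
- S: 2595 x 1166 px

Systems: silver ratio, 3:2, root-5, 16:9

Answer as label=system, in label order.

P = 1490/995 ≈ 1.497 → 3:2 (1.500)
Q = 2169/1219 ≈ 1.779 → 16:9 (1.778)
R = 3050/1265 ≈ 2.411 → silver ratio (2.414)
S = 2595/1166 ≈ 2.226 → root-5 (2.236)

P=3:2, Q=16:9, R=silver ratio, S=root-5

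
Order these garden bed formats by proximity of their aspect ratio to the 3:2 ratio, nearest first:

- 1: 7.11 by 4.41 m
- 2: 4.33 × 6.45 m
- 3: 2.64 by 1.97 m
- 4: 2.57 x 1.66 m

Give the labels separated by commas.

Ratios: 1 = 7.11 / 4.41 ≈ 1.612; 2 = 6.45 / 4.33 ≈ 1.490; 3 = 2.64 / 1.97 ≈ 1.340; 4 = 2.57 / 1.66 ≈ 1.548.
|Δ from 1.500|: 1 0.112; 2 0.010; 3 0.160; 4 0.048.

2, 4, 1, 3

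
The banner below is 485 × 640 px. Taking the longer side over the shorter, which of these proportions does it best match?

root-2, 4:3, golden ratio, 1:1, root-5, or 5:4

640/485 ≈ 1.320. Nearest candidates are 4:3 (1.333, off by 0.013) and 5:4 (1.250, off by 0.070).

4:3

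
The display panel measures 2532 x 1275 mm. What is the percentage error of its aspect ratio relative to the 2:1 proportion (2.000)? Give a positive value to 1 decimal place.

Ratio = 2532 / 1275 ≈ 1.9859.
Ideal 2:1 = 2.0000. |1.9859 − 2.0000| / 2.0000 ≈ 0.71% → 0.7%.

0.7%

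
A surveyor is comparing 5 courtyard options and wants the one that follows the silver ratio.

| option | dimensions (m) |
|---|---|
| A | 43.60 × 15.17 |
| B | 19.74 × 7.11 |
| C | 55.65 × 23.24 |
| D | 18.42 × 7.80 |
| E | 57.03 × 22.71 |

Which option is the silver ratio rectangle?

C

Target silver ratio ≈ 2.414.
A: 2.874 (Δ0.460)  B: 2.776 (Δ0.362)  C: 2.395 (Δ0.019)  D: 2.362 (Δ0.052)  E: 2.511 (Δ0.097)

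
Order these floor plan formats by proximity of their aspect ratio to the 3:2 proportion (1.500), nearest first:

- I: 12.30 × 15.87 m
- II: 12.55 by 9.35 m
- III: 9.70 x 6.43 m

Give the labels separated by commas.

I: 15.87/12.30 ≈ 1.290 → |1.290 − 1.500| = 0.210
II: 12.55/9.35 ≈ 1.342 → |1.342 − 1.500| = 0.158
III: 9.70/6.43 ≈ 1.509 → |1.509 − 1.500| = 0.009

III, II, I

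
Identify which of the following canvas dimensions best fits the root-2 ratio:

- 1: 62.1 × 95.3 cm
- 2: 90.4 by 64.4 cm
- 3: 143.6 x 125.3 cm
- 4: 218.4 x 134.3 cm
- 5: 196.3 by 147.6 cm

2

Ratios (long/short): 1 ≈ 1.535; 2 ≈ 1.404; 3 ≈ 1.146; 4 ≈ 1.626; 5 ≈ 1.330.
root-2 ≈ 1.414; option 2 is nearest (Δ 0.010).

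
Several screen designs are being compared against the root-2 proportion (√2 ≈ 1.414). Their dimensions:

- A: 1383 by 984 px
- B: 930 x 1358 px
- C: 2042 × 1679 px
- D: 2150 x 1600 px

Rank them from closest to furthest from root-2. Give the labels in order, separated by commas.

Ratios: A = 1383 / 984 ≈ 1.405; B = 1358 / 930 ≈ 1.460; C = 2042 / 1679 ≈ 1.216; D = 2150 / 1600 ≈ 1.344.
|Δ from 1.414|: A 0.009; B 0.046; C 0.198; D 0.070.

A, B, D, C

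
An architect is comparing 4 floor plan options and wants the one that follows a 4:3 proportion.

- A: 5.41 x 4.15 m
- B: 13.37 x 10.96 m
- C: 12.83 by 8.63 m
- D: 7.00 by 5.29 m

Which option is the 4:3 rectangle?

D

Ratios (long/short): A ≈ 1.304; B ≈ 1.220; C ≈ 1.487; D ≈ 1.323.
4:3 ≈ 1.333; option D is nearest (Δ 0.010).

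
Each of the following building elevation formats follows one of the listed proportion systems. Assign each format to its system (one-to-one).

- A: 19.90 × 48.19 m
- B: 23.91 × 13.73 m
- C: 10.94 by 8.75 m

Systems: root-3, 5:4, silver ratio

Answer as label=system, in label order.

A=silver ratio, B=root-3, C=5:4

Ratios: A ≈ 2.422; B ≈ 1.741; C ≈ 1.250.
Targets: root-3 ≈ 1.732; 5:4 ≈ 1.250; silver ratio ≈ 2.414.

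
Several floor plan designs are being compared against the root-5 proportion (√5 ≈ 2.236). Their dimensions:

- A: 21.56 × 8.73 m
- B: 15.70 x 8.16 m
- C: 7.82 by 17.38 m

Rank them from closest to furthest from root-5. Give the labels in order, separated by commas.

Ratios: A = 21.56 / 8.73 ≈ 2.470; B = 15.70 / 8.16 ≈ 1.924; C = 17.38 / 7.82 ≈ 2.223.
|Δ from 2.236|: A 0.234; B 0.312; C 0.013.

C, A, B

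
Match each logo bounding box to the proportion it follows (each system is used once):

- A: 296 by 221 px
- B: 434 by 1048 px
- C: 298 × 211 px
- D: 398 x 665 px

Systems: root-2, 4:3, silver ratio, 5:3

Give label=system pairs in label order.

A = 296/221 ≈ 1.339 → 4:3 (1.333)
B = 1048/434 ≈ 2.415 → silver ratio (2.414)
C = 298/211 ≈ 1.412 → root-2 (1.414)
D = 665/398 ≈ 1.671 → 5:3 (1.667)

A=4:3, B=silver ratio, C=root-2, D=5:3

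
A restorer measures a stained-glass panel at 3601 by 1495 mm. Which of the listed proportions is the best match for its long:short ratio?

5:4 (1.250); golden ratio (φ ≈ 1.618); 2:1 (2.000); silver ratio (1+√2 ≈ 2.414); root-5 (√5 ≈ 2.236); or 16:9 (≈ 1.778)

Ratio = 3601 / 1495 ≈ 2.409.
Distances: 5:4 1.250 (Δ 1.159); golden ratio 1.618 (Δ 0.791); 2:1 2.000 (Δ 0.409); silver ratio 2.414 (Δ 0.005); root-5 2.236 (Δ 0.173); 16:9 1.778 (Δ 0.631).

silver ratio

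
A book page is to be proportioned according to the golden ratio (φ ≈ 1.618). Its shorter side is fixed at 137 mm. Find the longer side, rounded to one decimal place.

221.7 mm

golden ratio ≈ 1.61803.
Longer side = 137 × 1.61803 ≈ 221.670 → 221.7 mm.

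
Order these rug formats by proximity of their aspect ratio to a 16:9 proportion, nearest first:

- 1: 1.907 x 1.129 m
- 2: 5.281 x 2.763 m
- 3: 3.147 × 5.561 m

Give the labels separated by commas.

3, 1, 2

Ratios: 1 = 1.907 / 1.129 ≈ 1.689; 2 = 5.281 / 2.763 ≈ 1.911; 3 = 5.561 / 3.147 ≈ 1.767.
|Δ from 1.778|: 1 0.089; 2 0.133; 3 0.011.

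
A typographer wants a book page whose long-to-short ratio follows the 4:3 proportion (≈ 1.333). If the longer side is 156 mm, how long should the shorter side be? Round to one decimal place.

117.0 mm

4:3 ≈ 1.33333.
Shorter side = 156 ÷ 1.33333 ≈ 117.000 → 117.0 mm.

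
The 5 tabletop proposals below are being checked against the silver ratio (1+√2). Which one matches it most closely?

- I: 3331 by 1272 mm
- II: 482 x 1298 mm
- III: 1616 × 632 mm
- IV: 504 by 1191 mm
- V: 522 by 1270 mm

V

Ratios (long/short): I ≈ 2.619; II ≈ 2.693; III ≈ 2.557; IV ≈ 2.363; V ≈ 2.433.
silver ratio ≈ 2.414; option V is nearest (Δ 0.019).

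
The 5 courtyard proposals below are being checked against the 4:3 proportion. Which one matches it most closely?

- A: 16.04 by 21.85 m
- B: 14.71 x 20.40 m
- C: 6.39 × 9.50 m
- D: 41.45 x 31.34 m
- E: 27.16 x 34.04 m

Ratios (long/short): A ≈ 1.362; B ≈ 1.387; C ≈ 1.487; D ≈ 1.323; E ≈ 1.253.
4:3 ≈ 1.333; option D is nearest (Δ 0.010).

D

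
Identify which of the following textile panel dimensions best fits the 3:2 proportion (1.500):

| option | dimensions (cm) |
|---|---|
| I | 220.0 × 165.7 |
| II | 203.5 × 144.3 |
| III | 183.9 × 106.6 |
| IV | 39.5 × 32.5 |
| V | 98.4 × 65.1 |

Target 3:2 ≈ 1.500.
I: 1.328 (Δ0.172)  II: 1.410 (Δ0.090)  III: 1.725 (Δ0.225)  IV: 1.215 (Δ0.285)  V: 1.512 (Δ0.012)

V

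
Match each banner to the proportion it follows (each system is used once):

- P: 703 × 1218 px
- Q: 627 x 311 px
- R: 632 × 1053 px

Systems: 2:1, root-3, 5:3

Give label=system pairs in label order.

P=root-3, Q=2:1, R=5:3

P = 1218/703 ≈ 1.733 → root-3 (1.732)
Q = 627/311 ≈ 2.016 → 2:1 (2.000)
R = 1053/632 ≈ 1.666 → 5:3 (1.667)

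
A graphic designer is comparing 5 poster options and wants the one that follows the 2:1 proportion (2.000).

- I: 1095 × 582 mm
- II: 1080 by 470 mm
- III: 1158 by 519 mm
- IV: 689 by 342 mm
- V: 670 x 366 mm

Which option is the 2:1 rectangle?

IV

Ratios (long/short): I ≈ 1.881; II ≈ 2.298; III ≈ 2.231; IV ≈ 2.015; V ≈ 1.831.
2:1 ≈ 2.000; option IV is nearest (Δ 0.015).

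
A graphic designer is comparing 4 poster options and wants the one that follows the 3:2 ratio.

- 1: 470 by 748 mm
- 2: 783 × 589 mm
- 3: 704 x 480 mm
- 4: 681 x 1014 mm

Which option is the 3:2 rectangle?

4

Ratios (long/short): 1 ≈ 1.591; 2 ≈ 1.329; 3 ≈ 1.467; 4 ≈ 1.489.
3:2 ≈ 1.500; option 4 is nearest (Δ 0.011).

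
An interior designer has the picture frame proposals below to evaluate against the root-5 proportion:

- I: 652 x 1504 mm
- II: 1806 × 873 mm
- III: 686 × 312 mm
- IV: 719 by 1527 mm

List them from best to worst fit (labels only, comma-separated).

III, I, IV, II

Ratios: I = 1504 / 652 ≈ 2.307; II = 1806 / 873 ≈ 2.069; III = 686 / 312 ≈ 2.199; IV = 1527 / 719 ≈ 2.124.
|Δ from 2.236|: I 0.071; II 0.167; III 0.037; IV 0.112.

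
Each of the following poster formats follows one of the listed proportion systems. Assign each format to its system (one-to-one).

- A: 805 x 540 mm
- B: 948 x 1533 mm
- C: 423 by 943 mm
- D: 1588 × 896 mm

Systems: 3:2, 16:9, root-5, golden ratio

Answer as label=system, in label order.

A=3:2, B=golden ratio, C=root-5, D=16:9

Ratios: A ≈ 1.491; B ≈ 1.617; C ≈ 2.229; D ≈ 1.772.
Targets: 3:2 ≈ 1.500; 16:9 ≈ 1.778; root-5 ≈ 2.236; golden ratio ≈ 1.618.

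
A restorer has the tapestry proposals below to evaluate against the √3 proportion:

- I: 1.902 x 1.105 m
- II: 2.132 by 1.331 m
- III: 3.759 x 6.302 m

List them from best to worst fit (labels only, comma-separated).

I, III, II

I: 1.902/1.105 ≈ 1.721 → |1.721 − 1.732| = 0.011
II: 2.132/1.331 ≈ 1.602 → |1.602 − 1.732| = 0.130
III: 6.302/3.759 ≈ 1.677 → |1.677 − 1.732| = 0.055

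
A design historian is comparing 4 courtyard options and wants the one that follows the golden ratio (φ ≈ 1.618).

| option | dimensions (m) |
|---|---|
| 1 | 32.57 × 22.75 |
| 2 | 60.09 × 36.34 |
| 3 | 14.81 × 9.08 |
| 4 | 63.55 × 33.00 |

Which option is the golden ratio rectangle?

3

Ratios (long/short): 1 ≈ 1.432; 2 ≈ 1.654; 3 ≈ 1.631; 4 ≈ 1.926.
golden ratio ≈ 1.618; option 3 is nearest (Δ 0.013).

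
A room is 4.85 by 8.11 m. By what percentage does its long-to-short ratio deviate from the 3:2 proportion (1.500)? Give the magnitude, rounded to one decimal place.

11.5%

Ratio = 8.11 / 4.85 ≈ 1.6722.
Ideal 3:2 = 1.5000. |1.6722 − 1.5000| / 1.5000 ≈ 11.48% → 11.5%.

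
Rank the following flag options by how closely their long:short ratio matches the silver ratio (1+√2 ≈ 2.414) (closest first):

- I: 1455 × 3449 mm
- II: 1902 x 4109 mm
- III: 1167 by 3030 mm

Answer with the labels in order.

I, III, II

I: 3449/1455 ≈ 2.370 → |2.370 − 2.414| = 0.044
II: 4109/1902 ≈ 2.160 → |2.160 − 2.414| = 0.254
III: 3030/1167 ≈ 2.596 → |2.596 − 2.414| = 0.182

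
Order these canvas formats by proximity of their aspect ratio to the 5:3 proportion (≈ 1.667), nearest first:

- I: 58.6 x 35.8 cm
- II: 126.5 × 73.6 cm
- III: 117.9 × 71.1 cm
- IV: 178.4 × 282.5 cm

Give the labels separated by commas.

I: 58.6/35.8 ≈ 1.637 → |1.637 − 1.667| = 0.030
II: 126.5/73.6 ≈ 1.719 → |1.719 − 1.667| = 0.052
III: 117.9/71.1 ≈ 1.658 → |1.658 − 1.667| = 0.009
IV: 282.5/178.4 ≈ 1.584 → |1.584 − 1.667| = 0.083

III, I, II, IV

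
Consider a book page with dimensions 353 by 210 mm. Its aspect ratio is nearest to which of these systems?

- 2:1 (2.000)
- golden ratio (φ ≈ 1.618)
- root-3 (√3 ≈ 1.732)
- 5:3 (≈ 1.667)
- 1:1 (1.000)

353/210 ≈ 1.681. Nearest candidates are 5:3 (1.667, off by 0.014) and root-3 (1.732, off by 0.051).

5:3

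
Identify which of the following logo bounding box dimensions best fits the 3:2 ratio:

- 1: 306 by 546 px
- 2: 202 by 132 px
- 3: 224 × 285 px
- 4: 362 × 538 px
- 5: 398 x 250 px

Ratios (long/short): 1 ≈ 1.784; 2 ≈ 1.530; 3 ≈ 1.272; 4 ≈ 1.486; 5 ≈ 1.592.
3:2 ≈ 1.500; option 4 is nearest (Δ 0.014).

4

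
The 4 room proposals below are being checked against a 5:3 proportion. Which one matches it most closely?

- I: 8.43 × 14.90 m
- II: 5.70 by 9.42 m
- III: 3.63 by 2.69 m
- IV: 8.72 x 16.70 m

Target 5:3 ≈ 1.667.
I: 1.767 (Δ0.100)  II: 1.653 (Δ0.014)  III: 1.349 (Δ0.318)  IV: 1.915 (Δ0.248)

II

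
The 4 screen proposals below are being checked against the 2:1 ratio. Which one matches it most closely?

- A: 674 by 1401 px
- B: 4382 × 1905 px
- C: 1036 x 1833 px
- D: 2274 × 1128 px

Target 2:1 ≈ 2.000.
A: 2.079 (Δ0.079)  B: 2.300 (Δ0.300)  C: 1.769 (Δ0.231)  D: 2.016 (Δ0.016)

D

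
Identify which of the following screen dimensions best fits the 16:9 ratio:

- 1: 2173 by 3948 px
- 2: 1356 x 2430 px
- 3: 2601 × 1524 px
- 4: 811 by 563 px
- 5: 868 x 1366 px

2

Ratios (long/short): 1 ≈ 1.817; 2 ≈ 1.792; 3 ≈ 1.707; 4 ≈ 1.440; 5 ≈ 1.574.
16:9 ≈ 1.778; option 2 is nearest (Δ 0.014).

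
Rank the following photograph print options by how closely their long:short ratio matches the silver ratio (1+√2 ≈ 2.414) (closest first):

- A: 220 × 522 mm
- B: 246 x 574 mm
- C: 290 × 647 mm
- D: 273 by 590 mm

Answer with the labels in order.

Ratios: A = 522 / 220 ≈ 2.373; B = 574 / 246 ≈ 2.333; C = 647 / 290 ≈ 2.231; D = 590 / 273 ≈ 2.161.
|Δ from 2.414|: A 0.041; B 0.081; C 0.183; D 0.253.

A, B, C, D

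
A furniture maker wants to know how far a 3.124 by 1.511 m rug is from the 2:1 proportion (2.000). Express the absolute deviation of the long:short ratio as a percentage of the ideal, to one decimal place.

Ratio = 3.124 / 1.511 ≈ 2.0675.
Ideal 2:1 = 2.0000. |2.0675 − 2.0000| / 2.0000 ≈ 3.37% → 3.4%.

3.4%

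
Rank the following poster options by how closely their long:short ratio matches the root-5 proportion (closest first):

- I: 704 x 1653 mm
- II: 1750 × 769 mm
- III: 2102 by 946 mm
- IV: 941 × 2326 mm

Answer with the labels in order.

Ratios: I = 1653 / 704 ≈ 2.348; II = 1750 / 769 ≈ 2.276; III = 2102 / 946 ≈ 2.222; IV = 2326 / 941 ≈ 2.472.
|Δ from 2.236|: I 0.112; II 0.040; III 0.014; IV 0.236.

III, II, I, IV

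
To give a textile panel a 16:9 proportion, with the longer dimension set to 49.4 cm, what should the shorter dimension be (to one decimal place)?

27.8 cm

16:9 ≈ 1.77778.
Shorter side = 49.4 ÷ 1.77778 ≈ 27.787 → 27.8 cm.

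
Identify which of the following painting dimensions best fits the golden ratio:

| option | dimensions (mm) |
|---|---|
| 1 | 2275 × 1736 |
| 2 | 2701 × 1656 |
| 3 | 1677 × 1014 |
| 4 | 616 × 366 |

2

Ratios (long/short): 1 ≈ 1.310; 2 ≈ 1.631; 3 ≈ 1.654; 4 ≈ 1.683.
golden ratio ≈ 1.618; option 2 is nearest (Δ 0.013).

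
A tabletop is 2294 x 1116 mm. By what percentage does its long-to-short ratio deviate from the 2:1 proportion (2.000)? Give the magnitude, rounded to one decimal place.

Ratio = 2294 / 1116 ≈ 2.0556.
Ideal 2:1 = 2.0000. |2.0556 − 2.0000| / 2.0000 ≈ 2.78% → 2.8%.

2.8%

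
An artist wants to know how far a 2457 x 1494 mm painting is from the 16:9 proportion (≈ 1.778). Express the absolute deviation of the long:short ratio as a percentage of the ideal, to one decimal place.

Ratio = 2457 / 1494 ≈ 1.6446.
Ideal 16:9 ≈ 1.7778. |1.6446 − 1.7778| / 1.7778 ≈ 7.49% → 7.5%.

7.5%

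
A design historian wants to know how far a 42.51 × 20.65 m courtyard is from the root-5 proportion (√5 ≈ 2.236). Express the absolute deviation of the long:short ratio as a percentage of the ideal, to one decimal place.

7.9%

Ratio = 42.51 / 20.65 ≈ 2.0586.
Ideal root-5 ≈ 2.2361. |2.0586 − 2.2361| / 2.2361 ≈ 7.94% → 7.9%.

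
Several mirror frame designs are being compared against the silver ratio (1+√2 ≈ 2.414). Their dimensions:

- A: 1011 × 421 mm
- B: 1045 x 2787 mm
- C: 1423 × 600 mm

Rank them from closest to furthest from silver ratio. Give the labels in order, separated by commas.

A, C, B

A: 1011/421 ≈ 2.401 → |2.401 − 2.414| = 0.013
B: 2787/1045 ≈ 2.667 → |2.667 − 2.414| = 0.253
C: 1423/600 ≈ 2.372 → |2.372 − 2.414| = 0.042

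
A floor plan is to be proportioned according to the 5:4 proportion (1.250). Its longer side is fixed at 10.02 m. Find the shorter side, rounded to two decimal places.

5:4 = 1.25000.
Shorter side = 10.02 ÷ 1.25000 ≈ 8.0160 → 8.02 m.

8.02 m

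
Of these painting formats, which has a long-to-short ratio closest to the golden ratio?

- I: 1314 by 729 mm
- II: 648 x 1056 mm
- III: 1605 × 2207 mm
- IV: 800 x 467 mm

Ratios (long/short): I ≈ 1.802; II ≈ 1.630; III ≈ 1.375; IV ≈ 1.713.
golden ratio ≈ 1.618; option II is nearest (Δ 0.012).

II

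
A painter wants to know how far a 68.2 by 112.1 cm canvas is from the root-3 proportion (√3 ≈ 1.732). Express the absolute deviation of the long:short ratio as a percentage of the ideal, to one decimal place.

Ratio = 112.1 / 68.2 ≈ 1.6437.
Ideal root-3 ≈ 1.7321. |1.6437 − 1.7321| / 1.7321 ≈ 5.10% → 5.1%.

5.1%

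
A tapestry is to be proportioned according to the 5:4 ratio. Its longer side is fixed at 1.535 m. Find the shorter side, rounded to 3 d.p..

1.228 m

5:4 = 1.25000.
Shorter side = 1.535 ÷ 1.25000 ≈ 1.22800 → 1.228 m.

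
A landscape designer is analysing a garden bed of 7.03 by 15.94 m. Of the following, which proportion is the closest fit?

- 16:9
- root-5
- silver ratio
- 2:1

15.94/7.03 ≈ 2.267. Nearest candidates are root-5 (2.236, off by 0.031) and silver ratio (2.414, off by 0.147).

root-5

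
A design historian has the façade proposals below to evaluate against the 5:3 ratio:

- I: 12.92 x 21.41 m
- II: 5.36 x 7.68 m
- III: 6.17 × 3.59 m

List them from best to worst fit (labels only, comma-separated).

I, III, II

Ratios: I = 21.41 / 12.92 ≈ 1.657; II = 7.68 / 5.36 ≈ 1.433; III = 6.17 / 3.59 ≈ 1.719.
|Δ from 1.667|: I 0.010; II 0.234; III 0.052.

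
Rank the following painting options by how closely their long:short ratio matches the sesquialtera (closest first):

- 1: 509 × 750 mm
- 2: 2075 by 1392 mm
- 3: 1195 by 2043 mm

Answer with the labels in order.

Ratios: 1 = 750 / 509 ≈ 1.473; 2 = 2075 / 1392 ≈ 1.491; 3 = 2043 / 1195 ≈ 1.710.
|Δ from 1.500|: 1 0.027; 2 0.009; 3 0.210.

2, 1, 3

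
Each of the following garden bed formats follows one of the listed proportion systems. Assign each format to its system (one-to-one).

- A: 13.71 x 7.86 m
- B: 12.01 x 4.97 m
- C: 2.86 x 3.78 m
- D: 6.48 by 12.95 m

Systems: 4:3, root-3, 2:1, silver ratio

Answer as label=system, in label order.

Ratios: A ≈ 1.744; B ≈ 2.416; C ≈ 1.322; D ≈ 1.998.
Targets: 4:3 ≈ 1.333; root-3 ≈ 1.732; 2:1 ≈ 2.000; silver ratio ≈ 2.414.

A=root-3, B=silver ratio, C=4:3, D=2:1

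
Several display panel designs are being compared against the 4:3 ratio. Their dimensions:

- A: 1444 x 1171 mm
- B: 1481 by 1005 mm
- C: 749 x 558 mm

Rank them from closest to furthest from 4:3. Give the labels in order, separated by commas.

C, A, B

Ratios: A = 1444 / 1171 ≈ 1.233; B = 1481 / 1005 ≈ 1.474; C = 749 / 558 ≈ 1.342.
|Δ from 1.333|: A 0.100; B 0.141; C 0.009.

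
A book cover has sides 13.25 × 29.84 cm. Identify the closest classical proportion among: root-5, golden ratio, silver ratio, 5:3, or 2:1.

Ratio = 29.84 / 13.25 ≈ 2.252.
Distances: root-5 2.236 (Δ 0.016); golden ratio 1.618 (Δ 0.634); silver ratio 2.414 (Δ 0.162); 5:3 1.667 (Δ 0.585); 2:1 2.000 (Δ 0.252).

root-5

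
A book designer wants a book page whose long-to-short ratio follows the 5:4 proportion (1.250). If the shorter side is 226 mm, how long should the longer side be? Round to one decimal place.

282.5 mm

5:4 = 1.25000.
Longer side = 226 × 1.25000 ≈ 282.500 → 282.5 mm.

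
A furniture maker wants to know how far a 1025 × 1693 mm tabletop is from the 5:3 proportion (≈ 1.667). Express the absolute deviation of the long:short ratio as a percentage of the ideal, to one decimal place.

0.9%

Ratio = 1693 / 1025 ≈ 1.6517.
Ideal 5:3 ≈ 1.6667. |1.6517 − 1.6667| / 1.6667 ≈ 0.90% → 0.9%.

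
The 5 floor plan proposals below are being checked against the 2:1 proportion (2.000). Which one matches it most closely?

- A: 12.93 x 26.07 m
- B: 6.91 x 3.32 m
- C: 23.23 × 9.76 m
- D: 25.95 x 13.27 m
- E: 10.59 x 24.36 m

A

Ratios (long/short): A ≈ 2.016; B ≈ 2.081; C ≈ 2.380; D ≈ 1.956; E ≈ 2.300.
2:1 ≈ 2.000; option A is nearest (Δ 0.016).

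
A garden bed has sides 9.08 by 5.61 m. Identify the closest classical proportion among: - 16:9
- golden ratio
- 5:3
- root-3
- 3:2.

golden ratio

9.08/5.61 ≈ 1.619. Nearest candidates are golden ratio (1.618, off by 0.001) and 5:3 (1.667, off by 0.048).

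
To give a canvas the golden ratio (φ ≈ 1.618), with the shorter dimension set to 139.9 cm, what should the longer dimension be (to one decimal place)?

golden ratio ≈ 1.61803.
Longer side = 139.9 × 1.61803 ≈ 226.362 → 226.4 cm.

226.4 cm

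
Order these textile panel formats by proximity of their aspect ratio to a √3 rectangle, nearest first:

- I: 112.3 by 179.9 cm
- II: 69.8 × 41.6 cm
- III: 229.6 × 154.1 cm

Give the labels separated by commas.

I: 179.9/112.3 ≈ 1.602 → |1.602 − 1.732| = 0.130
II: 69.8/41.6 ≈ 1.678 → |1.678 − 1.732| = 0.054
III: 229.6/154.1 ≈ 1.490 → |1.490 − 1.732| = 0.242

II, I, III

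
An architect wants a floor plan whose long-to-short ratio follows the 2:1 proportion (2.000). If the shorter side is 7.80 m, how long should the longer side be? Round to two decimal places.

2:1 = 2.00000.
Longer side = 7.80 × 2.00000 ≈ 15.6000 → 15.60 m.

15.60 m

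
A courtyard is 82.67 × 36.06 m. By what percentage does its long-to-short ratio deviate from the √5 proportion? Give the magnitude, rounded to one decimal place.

Ratio = 82.67 / 36.06 ≈ 2.2926.
Ideal root-5 ≈ 2.2361. |2.2926 − 2.2361| / 2.2361 ≈ 2.53% → 2.5%.

2.5%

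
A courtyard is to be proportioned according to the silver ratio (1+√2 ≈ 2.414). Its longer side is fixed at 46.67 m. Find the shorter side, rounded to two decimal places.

19.33 m

silver ratio ≈ 2.41421.
Shorter side = 46.67 ÷ 2.41421 ≈ 19.3314 → 19.33 m.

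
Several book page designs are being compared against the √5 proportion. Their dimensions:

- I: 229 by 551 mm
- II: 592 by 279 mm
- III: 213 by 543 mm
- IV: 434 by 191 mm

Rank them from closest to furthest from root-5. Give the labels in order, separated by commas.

I: 551/229 ≈ 2.406 → |2.406 − 2.236| = 0.170
II: 592/279 ≈ 2.122 → |2.122 − 2.236| = 0.114
III: 543/213 ≈ 2.549 → |2.549 − 2.236| = 0.313
IV: 434/191 ≈ 2.272 → |2.272 − 2.236| = 0.036

IV, II, I, III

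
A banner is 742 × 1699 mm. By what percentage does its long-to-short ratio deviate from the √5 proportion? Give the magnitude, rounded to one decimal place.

2.4%

Ratio = 1699 / 742 ≈ 2.2898.
Ideal root-5 ≈ 2.2361. |2.2898 − 2.2361| / 2.2361 ≈ 2.40% → 2.4%.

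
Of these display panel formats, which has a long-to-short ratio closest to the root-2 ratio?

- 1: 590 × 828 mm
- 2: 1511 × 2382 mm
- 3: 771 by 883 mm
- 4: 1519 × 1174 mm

Ratios (long/short): 1 ≈ 1.403; 2 ≈ 1.576; 3 ≈ 1.145; 4 ≈ 1.294.
root-2 ≈ 1.414; option 1 is nearest (Δ 0.011).

1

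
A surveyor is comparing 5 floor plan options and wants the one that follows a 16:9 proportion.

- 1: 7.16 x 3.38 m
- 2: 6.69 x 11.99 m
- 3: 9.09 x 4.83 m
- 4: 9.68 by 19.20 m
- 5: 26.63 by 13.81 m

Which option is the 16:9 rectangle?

Ratios (long/short): 1 ≈ 2.118; 2 ≈ 1.792; 3 ≈ 1.882; 4 ≈ 1.983; 5 ≈ 1.928.
16:9 ≈ 1.778; option 2 is nearest (Δ 0.014).

2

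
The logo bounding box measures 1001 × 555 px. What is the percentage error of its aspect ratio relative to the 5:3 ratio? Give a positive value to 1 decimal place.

Ratio = 1001 / 555 ≈ 1.8036.
Ideal 5:3 ≈ 1.6667. |1.8036 − 1.6667| / 1.6667 ≈ 8.21% → 8.2%.

8.2%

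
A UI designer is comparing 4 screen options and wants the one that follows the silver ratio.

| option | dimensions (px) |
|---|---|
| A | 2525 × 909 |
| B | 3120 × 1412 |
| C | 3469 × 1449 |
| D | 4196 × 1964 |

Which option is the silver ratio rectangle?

Target silver ratio ≈ 2.414.
A: 2.778 (Δ0.364)  B: 2.210 (Δ0.204)  C: 2.394 (Δ0.020)  D: 2.136 (Δ0.278)

C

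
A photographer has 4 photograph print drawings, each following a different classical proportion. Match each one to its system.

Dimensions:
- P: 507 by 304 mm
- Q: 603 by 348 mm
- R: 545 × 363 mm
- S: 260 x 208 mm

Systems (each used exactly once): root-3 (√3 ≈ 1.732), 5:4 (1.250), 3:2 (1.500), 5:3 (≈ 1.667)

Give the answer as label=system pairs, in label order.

P=5:3, Q=root-3, R=3:2, S=5:4

P = 507/304 ≈ 1.668 → 5:3 (1.667)
Q = 603/348 ≈ 1.733 → root-3 (1.732)
R = 545/363 ≈ 1.501 → 3:2 (1.500)
S = 260/208 ≈ 1.250 → 5:4 (1.250)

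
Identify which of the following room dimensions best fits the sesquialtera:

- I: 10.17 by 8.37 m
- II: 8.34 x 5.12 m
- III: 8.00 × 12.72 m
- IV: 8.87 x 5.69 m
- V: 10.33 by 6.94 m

Ratios (long/short): I ≈ 1.215; II ≈ 1.629; III ≈ 1.590; IV ≈ 1.559; V ≈ 1.488.
3:2 ≈ 1.500; option V is nearest (Δ 0.012).

V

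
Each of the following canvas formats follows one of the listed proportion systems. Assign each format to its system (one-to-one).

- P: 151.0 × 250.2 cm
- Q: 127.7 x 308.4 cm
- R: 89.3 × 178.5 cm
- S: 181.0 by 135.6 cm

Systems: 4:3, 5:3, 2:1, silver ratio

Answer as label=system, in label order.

P=5:3, Q=silver ratio, R=2:1, S=4:3

Ratios: P ≈ 1.657; Q ≈ 2.415; R ≈ 1.999; S ≈ 1.335.
Targets: 4:3 ≈ 1.333; 5:3 ≈ 1.667; 2:1 ≈ 2.000; silver ratio ≈ 2.414.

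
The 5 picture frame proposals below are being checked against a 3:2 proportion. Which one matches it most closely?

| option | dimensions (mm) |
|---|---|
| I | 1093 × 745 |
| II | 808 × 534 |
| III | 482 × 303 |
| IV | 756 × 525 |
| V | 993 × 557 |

Ratios (long/short): I ≈ 1.467; II ≈ 1.513; III ≈ 1.591; IV ≈ 1.440; V ≈ 1.783.
3:2 ≈ 1.500; option II is nearest (Δ 0.013).

II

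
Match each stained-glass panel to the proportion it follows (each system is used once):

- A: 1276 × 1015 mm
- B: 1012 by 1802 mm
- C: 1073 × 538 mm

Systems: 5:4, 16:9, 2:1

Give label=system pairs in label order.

A=5:4, B=16:9, C=2:1

Ratios: A ≈ 1.257; B ≈ 1.781; C ≈ 1.994.
Targets: 5:4 ≈ 1.250; 16:9 ≈ 1.778; 2:1 ≈ 2.000.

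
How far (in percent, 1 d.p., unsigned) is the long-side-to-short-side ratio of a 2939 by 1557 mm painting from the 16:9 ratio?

Ratio = 2939 / 1557 ≈ 1.8876.
Ideal 16:9 ≈ 1.7778. |1.8876 − 1.7778| / 1.7778 ≈ 6.18% → 6.2%.

6.2%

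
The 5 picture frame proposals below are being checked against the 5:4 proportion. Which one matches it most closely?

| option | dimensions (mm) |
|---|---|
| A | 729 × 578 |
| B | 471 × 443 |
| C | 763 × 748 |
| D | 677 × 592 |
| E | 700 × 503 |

A

Ratios (long/short): A ≈ 1.261; B ≈ 1.063; C ≈ 1.020; D ≈ 1.144; E ≈ 1.392.
5:4 ≈ 1.250; option A is nearest (Δ 0.011).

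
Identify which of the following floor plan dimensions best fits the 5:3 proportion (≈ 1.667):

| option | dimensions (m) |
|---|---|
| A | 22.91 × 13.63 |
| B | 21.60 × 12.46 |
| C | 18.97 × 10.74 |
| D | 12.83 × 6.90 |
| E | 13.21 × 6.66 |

Target 5:3 ≈ 1.667.
A: 1.681 (Δ0.014)  B: 1.734 (Δ0.067)  C: 1.766 (Δ0.099)  D: 1.859 (Δ0.192)  E: 1.983 (Δ0.316)

A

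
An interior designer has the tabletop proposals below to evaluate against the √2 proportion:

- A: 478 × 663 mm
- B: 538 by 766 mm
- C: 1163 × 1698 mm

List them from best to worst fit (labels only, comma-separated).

Ratios: A = 663 / 478 ≈ 1.387; B = 766 / 538 ≈ 1.424; C = 1698 / 1163 ≈ 1.460.
|Δ from 1.414|: A 0.027; B 0.010; C 0.046.

B, A, C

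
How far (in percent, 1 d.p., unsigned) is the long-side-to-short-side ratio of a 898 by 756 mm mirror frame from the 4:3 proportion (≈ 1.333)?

10.9%

Ratio = 898 / 756 ≈ 1.1878.
Ideal 4:3 ≈ 1.3333. |1.1878 − 1.3333| / 1.3333 ≈ 10.91% → 10.9%.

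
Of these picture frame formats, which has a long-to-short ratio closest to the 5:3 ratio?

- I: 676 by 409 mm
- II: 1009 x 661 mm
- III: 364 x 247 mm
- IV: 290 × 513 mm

I

Ratios (long/short): I ≈ 1.653; II ≈ 1.526; III ≈ 1.474; IV ≈ 1.769.
5:3 ≈ 1.667; option I is nearest (Δ 0.014).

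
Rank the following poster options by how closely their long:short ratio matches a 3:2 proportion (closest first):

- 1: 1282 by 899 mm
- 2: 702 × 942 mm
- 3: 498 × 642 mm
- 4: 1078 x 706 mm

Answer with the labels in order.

Ratios: 1 = 1282 / 899 ≈ 1.426; 2 = 942 / 702 ≈ 1.342; 3 = 642 / 498 ≈ 1.289; 4 = 1078 / 706 ≈ 1.527.
|Δ from 1.500|: 1 0.074; 2 0.158; 3 0.211; 4 0.027.

4, 1, 2, 3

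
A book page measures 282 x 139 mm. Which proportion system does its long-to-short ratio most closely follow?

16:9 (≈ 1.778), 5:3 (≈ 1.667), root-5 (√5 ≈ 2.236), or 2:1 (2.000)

Ratio = 282 / 139 ≈ 2.029.
Distances: 16:9 1.778 (Δ 0.251); 5:3 1.667 (Δ 0.362); root-5 2.236 (Δ 0.207); 2:1 2.000 (Δ 0.029).

2:1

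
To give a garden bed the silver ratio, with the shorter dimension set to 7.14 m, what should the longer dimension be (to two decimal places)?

17.24 m

silver ratio ≈ 2.41421.
Longer side = 7.14 × 2.41421 ≈ 17.2375 → 17.24 m.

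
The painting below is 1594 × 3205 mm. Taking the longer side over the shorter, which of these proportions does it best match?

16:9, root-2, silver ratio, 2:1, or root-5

2:1

3205/1594 ≈ 2.011. Nearest candidates are 2:1 (2.000, off by 0.011) and root-5 (2.236, off by 0.225).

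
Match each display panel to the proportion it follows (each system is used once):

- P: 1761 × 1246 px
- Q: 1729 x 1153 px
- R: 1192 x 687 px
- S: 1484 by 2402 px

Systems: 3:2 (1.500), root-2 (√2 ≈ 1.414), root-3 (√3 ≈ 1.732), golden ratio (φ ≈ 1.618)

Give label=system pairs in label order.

P = 1761/1246 ≈ 1.413 → root-2 (1.414)
Q = 1729/1153 ≈ 1.500 → 3:2 (1.500)
R = 1192/687 ≈ 1.735 → root-3 (1.732)
S = 2402/1484 ≈ 1.619 → golden ratio (1.618)

P=root-2, Q=3:2, R=root-3, S=golden ratio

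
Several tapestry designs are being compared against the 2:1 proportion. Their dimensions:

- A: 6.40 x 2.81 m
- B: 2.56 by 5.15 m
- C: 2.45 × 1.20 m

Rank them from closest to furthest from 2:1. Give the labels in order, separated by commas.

B, C, A

A: 6.40/2.81 ≈ 2.278 → |2.278 − 2.000| = 0.278
B: 5.15/2.56 ≈ 2.012 → |2.012 − 2.000| = 0.012
C: 2.45/1.20 ≈ 2.042 → |2.042 − 2.000| = 0.042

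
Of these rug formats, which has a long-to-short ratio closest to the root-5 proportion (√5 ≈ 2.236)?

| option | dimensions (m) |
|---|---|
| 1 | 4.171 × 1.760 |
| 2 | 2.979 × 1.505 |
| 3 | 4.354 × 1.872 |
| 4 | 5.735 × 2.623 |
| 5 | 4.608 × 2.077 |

Ratios (long/short): 1 ≈ 2.370; 2 ≈ 1.979; 3 ≈ 2.326; 4 ≈ 2.186; 5 ≈ 2.219.
root-5 ≈ 2.236; option 5 is nearest (Δ 0.017).

5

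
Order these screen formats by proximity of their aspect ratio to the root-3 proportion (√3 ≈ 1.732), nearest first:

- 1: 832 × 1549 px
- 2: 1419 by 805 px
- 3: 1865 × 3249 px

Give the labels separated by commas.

3, 2, 1

1: 1549/832 ≈ 1.862 → |1.862 − 1.732| = 0.130
2: 1419/805 ≈ 1.763 → |1.763 − 1.732| = 0.031
3: 3249/1865 ≈ 1.742 → |1.742 − 1.732| = 0.010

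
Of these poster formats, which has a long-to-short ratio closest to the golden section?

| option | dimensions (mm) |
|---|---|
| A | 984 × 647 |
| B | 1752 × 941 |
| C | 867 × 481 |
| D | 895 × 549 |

Ratios (long/short): A ≈ 1.521; B ≈ 1.862; C ≈ 1.802; D ≈ 1.630.
golden ratio ≈ 1.618; option D is nearest (Δ 0.012).

D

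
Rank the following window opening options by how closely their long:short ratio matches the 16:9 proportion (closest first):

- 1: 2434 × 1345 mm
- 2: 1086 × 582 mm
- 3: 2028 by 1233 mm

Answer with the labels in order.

Ratios: 1 = 2434 / 1345 ≈ 1.810; 2 = 1086 / 582 ≈ 1.866; 3 = 2028 / 1233 ≈ 1.645.
|Δ from 1.778|: 1 0.032; 2 0.088; 3 0.133.

1, 2, 3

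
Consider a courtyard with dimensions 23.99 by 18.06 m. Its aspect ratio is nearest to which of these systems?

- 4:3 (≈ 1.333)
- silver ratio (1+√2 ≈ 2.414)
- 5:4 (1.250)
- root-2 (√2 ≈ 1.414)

4:3

23.99/18.06 ≈ 1.328. Nearest candidates are 4:3 (1.333, off by 0.005) and 5:4 (1.250, off by 0.078).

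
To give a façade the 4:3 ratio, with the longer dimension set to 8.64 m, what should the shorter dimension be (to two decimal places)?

4:3 ≈ 1.33333.
Shorter side = 8.64 ÷ 1.33333 ≈ 6.4800 → 6.48 m.

6.48 m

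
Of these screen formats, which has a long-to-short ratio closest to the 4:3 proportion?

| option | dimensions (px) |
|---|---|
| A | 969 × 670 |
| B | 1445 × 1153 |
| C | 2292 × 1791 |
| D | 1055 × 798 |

Ratios (long/short): A ≈ 1.446; B ≈ 1.253; C ≈ 1.280; D ≈ 1.322.
4:3 ≈ 1.333; option D is nearest (Δ 0.011).

D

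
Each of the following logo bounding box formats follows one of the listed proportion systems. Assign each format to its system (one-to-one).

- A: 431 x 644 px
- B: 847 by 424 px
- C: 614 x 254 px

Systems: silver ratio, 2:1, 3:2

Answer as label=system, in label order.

A = 644/431 ≈ 1.494 → 3:2 (1.500)
B = 847/424 ≈ 1.998 → 2:1 (2.000)
C = 614/254 ≈ 2.417 → silver ratio (2.414)

A=3:2, B=2:1, C=silver ratio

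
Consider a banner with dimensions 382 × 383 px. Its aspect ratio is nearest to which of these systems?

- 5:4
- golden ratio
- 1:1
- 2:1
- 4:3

1:1

383/382 ≈ 1.003. Nearest candidates are 1:1 (1.000, off by 0.003) and 5:4 (1.250, off by 0.247).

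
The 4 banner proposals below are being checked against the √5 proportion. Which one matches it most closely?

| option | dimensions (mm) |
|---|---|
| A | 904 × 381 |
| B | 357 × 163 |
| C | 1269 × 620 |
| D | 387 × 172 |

Ratios (long/short): A ≈ 2.373; B ≈ 2.190; C ≈ 2.047; D ≈ 2.250.
root-5 ≈ 2.236; option D is nearest (Δ 0.014).

D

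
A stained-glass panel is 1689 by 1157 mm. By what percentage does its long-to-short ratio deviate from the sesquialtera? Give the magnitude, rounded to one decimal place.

Ratio = 1689 / 1157 ≈ 1.4598.
Ideal 3:2 = 1.5000. |1.4598 − 1.5000| / 1.5000 ≈ 2.68% → 2.7%.

2.7%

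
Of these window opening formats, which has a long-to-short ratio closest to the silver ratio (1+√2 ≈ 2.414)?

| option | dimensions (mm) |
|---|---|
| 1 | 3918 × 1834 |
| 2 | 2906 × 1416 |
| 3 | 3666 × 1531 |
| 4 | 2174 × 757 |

3

Ratios (long/short): 1 ≈ 2.136; 2 ≈ 2.052; 3 ≈ 2.395; 4 ≈ 2.872.
silver ratio ≈ 2.414; option 3 is nearest (Δ 0.019).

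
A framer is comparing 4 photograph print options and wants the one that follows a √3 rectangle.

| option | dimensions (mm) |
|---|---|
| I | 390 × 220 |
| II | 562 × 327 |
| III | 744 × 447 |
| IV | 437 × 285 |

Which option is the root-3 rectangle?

Target root-3 ≈ 1.732.
I: 1.773 (Δ0.041)  II: 1.719 (Δ0.013)  III: 1.664 (Δ0.068)  IV: 1.533 (Δ0.199)

II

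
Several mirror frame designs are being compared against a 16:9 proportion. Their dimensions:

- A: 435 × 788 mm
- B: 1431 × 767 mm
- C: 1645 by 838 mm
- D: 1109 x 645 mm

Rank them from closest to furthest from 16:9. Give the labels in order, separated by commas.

A, D, B, C

A: 788/435 ≈ 1.811 → |1.811 − 1.778| = 0.033
B: 1431/767 ≈ 1.866 → |1.866 − 1.778| = 0.088
C: 1645/838 ≈ 1.963 → |1.963 − 1.778| = 0.185
D: 1109/645 ≈ 1.719 → |1.719 − 1.778| = 0.059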